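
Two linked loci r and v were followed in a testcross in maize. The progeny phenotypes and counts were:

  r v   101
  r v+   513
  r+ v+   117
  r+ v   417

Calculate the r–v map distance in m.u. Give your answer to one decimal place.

19.0 m.u.

The two most frequent classes, r+ v (417) and r v+ (513), are the parental types, so the F1 was r+ v / r v+.
The recombinant classes are r+ v+ and r v: 117 + 101 = 218.
Recombination frequency = 218/1148 = 0.1899 ≈ 19.0%, i.e. 19.0 m.u.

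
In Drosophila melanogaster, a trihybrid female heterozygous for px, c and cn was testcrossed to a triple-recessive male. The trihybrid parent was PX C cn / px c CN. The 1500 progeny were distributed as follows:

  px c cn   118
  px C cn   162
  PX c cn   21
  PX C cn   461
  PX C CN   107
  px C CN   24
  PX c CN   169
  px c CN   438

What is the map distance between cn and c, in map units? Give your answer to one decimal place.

The two rarest classes, PX c cn and px C CN, are the double crossovers. Comparing them with the parentals, only the c allele has switched, so c is the middle locus and the order is px – c – cn.
Crossovers in the c–cn interval produce the single-crossover classes PX C CN and px c cn (107 + 118 = 225) plus the double crossovers (45).
RF(c–cn) = (225 + 45) / 1500 = 270/1500 = 0.1800 → 18.0 map units.

18.0 map units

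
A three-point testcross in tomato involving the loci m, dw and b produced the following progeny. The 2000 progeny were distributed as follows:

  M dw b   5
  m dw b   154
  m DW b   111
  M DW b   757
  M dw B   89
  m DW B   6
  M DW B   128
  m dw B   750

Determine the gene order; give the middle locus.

dw

The two most frequent reciprocal classes, m dw B and M DW b, are the parental types, so the F1 was m dw B / M DW b.
The two rarest classes, m DW B and M dw b, are the double crossovers. Comparing them with the parentals, only the dw allele has switched, so dw is the middle locus and the order is b – dw – m.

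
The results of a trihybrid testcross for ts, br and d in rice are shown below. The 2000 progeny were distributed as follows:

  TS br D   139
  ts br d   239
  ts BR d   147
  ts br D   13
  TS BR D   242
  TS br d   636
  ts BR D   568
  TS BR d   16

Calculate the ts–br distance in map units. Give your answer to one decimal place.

The two most frequent reciprocal classes, ts BR D and TS br d, are the parental types, so the F1 was ts BR D / TS br d.
The two rarest classes, ts br D and TS BR d, are the double crossovers. Comparing them with the parentals, only the br allele has switched, so br is the middle locus and the order is ts – br – d.
Crossovers in the ts–br interval produce the single-crossover classes TS BR D and ts br d (242 + 239 = 481) plus the double crossovers (29).
RF(ts–br) = (481 + 29) / 2000 = 510/2000 = 0.2550 → 25.5 map units.

25.5 map units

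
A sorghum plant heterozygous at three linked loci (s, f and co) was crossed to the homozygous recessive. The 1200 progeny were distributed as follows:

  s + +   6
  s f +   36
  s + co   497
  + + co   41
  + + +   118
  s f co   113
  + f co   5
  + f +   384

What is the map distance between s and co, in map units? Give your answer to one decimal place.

The two most frequent reciprocal classes, s + co and + f +, are the parental types, so the F1 was s + co / + f +.
The two rarest classes, s + + and + f co, are the double crossovers. Comparing them with the parentals, only the co allele has switched, so co is the middle locus and the order is f – co – s.
Crossovers in the co–s interval produce the single-crossover classes + + co and s f + (41 + 36 = 77) plus the double crossovers (11).
RF(co–s) = (77 + 11) / 1200 = 88/1200 = 0.0733 → 7.3 map units.

7.3 map units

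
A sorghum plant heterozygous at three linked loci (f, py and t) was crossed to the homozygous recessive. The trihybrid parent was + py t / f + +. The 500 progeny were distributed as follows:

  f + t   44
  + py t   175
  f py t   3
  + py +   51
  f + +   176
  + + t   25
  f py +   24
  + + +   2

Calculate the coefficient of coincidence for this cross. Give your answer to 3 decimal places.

The two rarest classes, f py t and + + +, are the double crossovers. Comparing them with the parentals, only the f allele has switched, so f is the middle locus and the order is py – f – t.
py–f: (49 + 5)/500 = 0.1080; f–t: (95 + 5)/500 = 0.2000.
Expected DCO frequency = 0.1080 × 0.2000 ≈ 0.02160; observed = 5/500 ≈ 0.01000.
Coefficient of coincidence = 0.01000/0.02160 ≈ 0.463.

0.463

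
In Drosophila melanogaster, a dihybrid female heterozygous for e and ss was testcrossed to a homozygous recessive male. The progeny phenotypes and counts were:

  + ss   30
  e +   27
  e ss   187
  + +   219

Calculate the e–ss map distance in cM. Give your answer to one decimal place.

12.3 cM

The two most frequent classes, + + (219) and e ss (187), are the parental types, so the F1 was + + / e ss.
The recombinant classes are + ss and e +: 30 + 27 = 57.
Recombination frequency = 57/463 = 0.1231 ≈ 12.3%, i.e. 12.3 cM.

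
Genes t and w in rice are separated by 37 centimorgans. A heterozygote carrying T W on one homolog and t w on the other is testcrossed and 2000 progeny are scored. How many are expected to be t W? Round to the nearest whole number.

A map distance of 37 centimorgans corresponds to a recombination frequency of 0.370.
The F1 is T W / t w, so t W is a recombinant gamete class with expected frequency r/2 = 0.370/2 = 0.1850.
Expected number = 0.1850 × 2000 = 370.00 ≈ 370.

370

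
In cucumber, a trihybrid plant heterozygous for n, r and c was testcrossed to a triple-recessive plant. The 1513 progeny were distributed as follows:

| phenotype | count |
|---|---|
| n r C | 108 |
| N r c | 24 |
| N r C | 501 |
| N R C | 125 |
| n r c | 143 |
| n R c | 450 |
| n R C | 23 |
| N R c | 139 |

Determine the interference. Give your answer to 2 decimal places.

0.23

The two most frequent reciprocal classes, N r C and n R c, are the parental types, so the F1 was N r C / n R c.
The two rarest classes, N r c and n R C, are the double crossovers. Comparing them with the parentals, only the c allele has switched, so c is the middle locus and the order is n – c – r.
n–c: (247 + 47)/1513 = 0.1943; c–r: (268 + 47)/1513 = 0.2082.
Expected DCO frequency = 0.1943 × 0.2082 ≈ 0.04045; observed = 47/1513 ≈ 0.03106.
Coefficient of coincidence = 0.03106/0.04045 ≈ 0.77; interference = 1 − 0.77 = 0.23.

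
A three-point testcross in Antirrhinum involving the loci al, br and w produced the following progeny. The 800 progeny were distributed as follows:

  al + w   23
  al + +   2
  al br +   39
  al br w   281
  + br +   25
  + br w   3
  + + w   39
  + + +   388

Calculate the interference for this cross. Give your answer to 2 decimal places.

The two most frequent reciprocal classes, + + + and al br w, are the parental types, so the F1 was + + + / al br w.
The two rarest classes, al + + and + br w, are the double crossovers. Comparing them with the parentals, only the al allele has switched, so al is the middle locus and the order is w – al – br.
w–al: (78 + 5)/800 = 0.1037; al–br: (48 + 5)/800 = 0.0663.
Expected DCO frequency = 0.1037 × 0.0663 ≈ 0.00688; observed = 5/800 ≈ 0.00625.
Coefficient of coincidence = 0.00625/0.00688 ≈ 0.91; interference = 1 − 0.91 = 0.09.

0.09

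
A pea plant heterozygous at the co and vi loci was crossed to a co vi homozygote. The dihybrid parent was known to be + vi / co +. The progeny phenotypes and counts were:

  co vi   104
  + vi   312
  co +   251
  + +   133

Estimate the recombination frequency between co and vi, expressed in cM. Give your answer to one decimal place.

The recombinant classes are + + and co vi: 133 + 104 = 237.
Recombination frequency = 237/800 = 0.2963 ≈ 29.6%, i.e. 29.6 cM.

29.6 cM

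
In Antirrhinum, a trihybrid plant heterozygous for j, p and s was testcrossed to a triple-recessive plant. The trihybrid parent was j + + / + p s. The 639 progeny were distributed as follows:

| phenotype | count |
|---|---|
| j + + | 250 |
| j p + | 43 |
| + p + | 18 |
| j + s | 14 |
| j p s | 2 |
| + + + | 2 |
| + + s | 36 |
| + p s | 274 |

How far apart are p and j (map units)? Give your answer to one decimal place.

13.0 map units

The two rarest classes, + + + and j p s, are the double crossovers. Comparing them with the parentals, only the j allele has switched, so j is the middle locus and the order is s – j – p.
Crossovers in the j–p interval produce the single-crossover classes j p + and + + s (43 + 36 = 79) plus the double crossovers (4).
RF(j–p) = (79 + 4) / 639 = 83/639 = 0.1299 → 13.0 map units.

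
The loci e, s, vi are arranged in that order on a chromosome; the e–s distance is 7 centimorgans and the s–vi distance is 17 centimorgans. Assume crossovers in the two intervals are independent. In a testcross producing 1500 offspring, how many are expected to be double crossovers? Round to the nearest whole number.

18

Map distances give recombination frequencies of 0.070 and 0.170 for the two intervals.
With no interference, expected double-crossover frequency = 0.070 × 0.170 = 0.01190.
Expected number = 0.01190 × 1500 = 17.85 ≈ 18.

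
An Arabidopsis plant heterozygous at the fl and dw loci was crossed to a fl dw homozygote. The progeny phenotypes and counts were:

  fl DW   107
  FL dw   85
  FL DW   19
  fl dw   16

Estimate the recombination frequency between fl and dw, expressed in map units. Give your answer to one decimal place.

15.4 map units

The two most frequent classes, FL dw (85) and fl DW (107), are the parental types, so the F1 was FL dw / fl DW.
The recombinant classes are FL DW and fl dw: 19 + 16 = 35.
Recombination frequency = 35/227 = 0.1542 ≈ 15.4%, i.e. 15.4 map units.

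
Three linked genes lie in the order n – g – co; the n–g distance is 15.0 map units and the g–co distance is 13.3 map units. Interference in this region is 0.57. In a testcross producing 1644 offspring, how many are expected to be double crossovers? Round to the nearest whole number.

14

Map distances give recombination frequencies of 0.150 and 0.133 for the two intervals.
With interference 0.57 (so coincidence = 0.43), expected double-crossover frequency = 0.150 × 0.133 × 0.43 = 0.00858.
Expected number = 0.00858 × 1644 = 14.10 ≈ 14.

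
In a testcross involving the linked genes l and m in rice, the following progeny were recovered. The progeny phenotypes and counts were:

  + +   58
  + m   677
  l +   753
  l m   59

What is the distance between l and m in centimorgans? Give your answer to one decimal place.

7.6 centimorgans

The two most frequent classes, + m (677) and l + (753), are the parental types, so the F1 was + m / l +.
The recombinant classes are + + and l m: 58 + 59 = 117.
Recombination frequency = 117/1547 = 0.0756 ≈ 7.6%, i.e. 7.6 centimorgans.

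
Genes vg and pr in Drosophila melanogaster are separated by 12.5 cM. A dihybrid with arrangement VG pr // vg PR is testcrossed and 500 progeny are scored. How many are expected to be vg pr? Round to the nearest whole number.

31

A map distance of 12.5 cM corresponds to a recombination frequency of 0.125.
The F1 is VG pr / vg PR, so vg pr is a recombinant gamete class with expected frequency r/2 = 0.125/2 = 0.0625.
Expected number = 0.0625 × 500 = 31.25 ≈ 31.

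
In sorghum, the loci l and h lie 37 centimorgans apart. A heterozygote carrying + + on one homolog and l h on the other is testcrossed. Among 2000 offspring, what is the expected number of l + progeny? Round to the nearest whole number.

A map distance of 37 centimorgans corresponds to a recombination frequency of 0.370.
The F1 is + + / l h, so l + is a recombinant gamete class with expected frequency r/2 = 0.370/2 = 0.1850.
Expected number = 0.1850 × 2000 = 370.00 ≈ 370.

370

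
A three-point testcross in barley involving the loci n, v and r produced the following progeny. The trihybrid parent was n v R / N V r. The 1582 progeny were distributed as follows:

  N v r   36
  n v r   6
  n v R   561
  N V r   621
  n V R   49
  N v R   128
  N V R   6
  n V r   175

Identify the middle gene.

r

The two rarest classes, n v r and N V R, are the double crossovers. Comparing them with the parentals, only the r allele has switched, so r is the middle locus and the order is n – r – v.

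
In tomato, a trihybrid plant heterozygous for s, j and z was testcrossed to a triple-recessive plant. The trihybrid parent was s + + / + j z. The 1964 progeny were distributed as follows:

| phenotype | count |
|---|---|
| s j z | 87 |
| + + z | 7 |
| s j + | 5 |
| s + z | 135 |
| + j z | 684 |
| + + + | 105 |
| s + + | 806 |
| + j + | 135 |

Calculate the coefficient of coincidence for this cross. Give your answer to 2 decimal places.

The two rarest classes, s j + and + + z, are the double crossovers. Comparing them with the parentals, only the j allele has switched, so j is the middle locus and the order is z – j – s.
z–j: (270 + 12)/1964 = 0.1436; j–s: (192 + 12)/1964 = 0.1039.
Expected DCO frequency = 0.1436 × 0.1039 ≈ 0.01492; observed = 12/1964 ≈ 0.00611.
Coefficient of coincidence = 0.00611/0.01492 ≈ 0.41.

0.41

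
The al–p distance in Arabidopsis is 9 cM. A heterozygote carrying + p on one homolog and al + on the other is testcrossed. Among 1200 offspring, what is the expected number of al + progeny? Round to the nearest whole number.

A map distance of 9 cM corresponds to a recombination frequency of 0.090.
The F1 is + p / al +, so al + is a parental gamete class with expected frequency (1 − r)/2 = 0.910/2 = 0.4550.
Expected number = 0.4550 × 1200 = 546.00 ≈ 546.

546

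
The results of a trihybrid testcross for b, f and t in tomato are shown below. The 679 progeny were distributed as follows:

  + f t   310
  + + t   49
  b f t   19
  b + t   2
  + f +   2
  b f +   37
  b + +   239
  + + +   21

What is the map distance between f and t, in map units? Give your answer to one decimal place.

The two most frequent reciprocal classes, + f t and b + +, are the parental types, so the F1 was + f t / b + +.
The two rarest classes, + f + and b + t, are the double crossovers. Comparing them with the parentals, only the t allele has switched, so t is the middle locus and the order is b – t – f.
Crossovers in the t–f interval produce the single-crossover classes + + t and b f + (49 + 37 = 86) plus the double crossovers (4).
RF(t–f) = (86 + 4) / 679 = 90/679 = 0.1325 → 13.3 map units.

13.3 map units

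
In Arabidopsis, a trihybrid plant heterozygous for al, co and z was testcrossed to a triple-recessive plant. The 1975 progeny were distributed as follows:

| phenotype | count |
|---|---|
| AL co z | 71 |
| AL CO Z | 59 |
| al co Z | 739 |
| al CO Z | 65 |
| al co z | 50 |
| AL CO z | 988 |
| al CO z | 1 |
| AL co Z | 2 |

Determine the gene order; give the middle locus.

al

The two most frequent reciprocal classes, AL CO z and al co Z, are the parental types, so the F1 was AL CO z / al co Z.
The two rarest classes, al CO z and AL co Z, are the double crossovers. Comparing them with the parentals, only the al allele has switched, so al is the middle locus and the order is z – al – co.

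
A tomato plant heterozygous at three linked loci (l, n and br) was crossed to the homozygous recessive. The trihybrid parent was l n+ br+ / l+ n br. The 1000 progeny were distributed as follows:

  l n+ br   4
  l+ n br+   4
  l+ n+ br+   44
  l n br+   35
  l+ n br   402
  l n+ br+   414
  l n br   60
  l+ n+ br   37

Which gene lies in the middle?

The two rarest classes, l n+ br and l+ n br+, are the double crossovers. Comparing them with the parentals, only the br allele has switched, so br is the middle locus and the order is n – br – l.

br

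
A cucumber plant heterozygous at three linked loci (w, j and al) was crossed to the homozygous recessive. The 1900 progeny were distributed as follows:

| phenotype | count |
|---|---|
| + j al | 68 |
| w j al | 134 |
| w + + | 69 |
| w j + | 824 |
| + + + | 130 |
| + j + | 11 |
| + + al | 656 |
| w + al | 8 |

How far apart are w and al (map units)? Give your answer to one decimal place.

14.9 map units

The two most frequent reciprocal classes, w j + and + + al, are the parental types, so the F1 was w j + / + + al.
The two rarest classes, + j + and w + al, are the double crossovers. Comparing them with the parentals, only the w allele has switched, so w is the middle locus and the order is j – w – al.
Crossovers in the w–al interval produce the single-crossover classes w j al and + + + (134 + 130 = 264) plus the double crossovers (19).
RF(w–al) = (264 + 19) / 1900 = 283/1900 = 0.1489 → 14.9 map units.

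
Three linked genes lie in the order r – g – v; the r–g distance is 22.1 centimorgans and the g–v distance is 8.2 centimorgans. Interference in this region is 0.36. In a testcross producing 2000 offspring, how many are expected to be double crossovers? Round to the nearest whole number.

23

Map distances give recombination frequencies of 0.221 and 0.082 for the two intervals.
With interference 0.36 (so coincidence = 0.64), expected double-crossover frequency = 0.221 × 0.082 × 0.64 = 0.01160.
Expected number = 0.01160 × 2000 = 23.20 ≈ 23.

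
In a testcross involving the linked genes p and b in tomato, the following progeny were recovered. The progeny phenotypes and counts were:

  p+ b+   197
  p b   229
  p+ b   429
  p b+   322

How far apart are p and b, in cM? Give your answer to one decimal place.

The two most frequent classes, p+ b (429) and p b+ (322), are the parental types, so the F1 was p+ b / p b+.
The recombinant classes are p+ b+ and p b: 197 + 229 = 426.
Recombination frequency = 426/1177 = 0.3619 ≈ 36.2%, i.e. 36.2 cM.

36.2 cM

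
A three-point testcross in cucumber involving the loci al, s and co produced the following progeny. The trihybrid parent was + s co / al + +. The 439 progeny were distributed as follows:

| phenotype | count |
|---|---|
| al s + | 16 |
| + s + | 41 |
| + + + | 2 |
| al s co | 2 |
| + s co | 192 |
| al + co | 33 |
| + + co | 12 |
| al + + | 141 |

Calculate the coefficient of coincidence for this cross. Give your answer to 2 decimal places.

The two rarest classes, al s co and + + +, are the double crossovers. Comparing them with the parentals, only the al allele has switched, so al is the middle locus and the order is co – al – s.
co–al: (74 + 4)/439 = 0.1777; al–s: (28 + 4)/439 = 0.0729.
Expected DCO frequency = 0.1777 × 0.0729 ≈ 0.01295; observed = 4/439 ≈ 0.00911.
Coefficient of coincidence = 0.00911/0.01295 ≈ 0.70.

0.70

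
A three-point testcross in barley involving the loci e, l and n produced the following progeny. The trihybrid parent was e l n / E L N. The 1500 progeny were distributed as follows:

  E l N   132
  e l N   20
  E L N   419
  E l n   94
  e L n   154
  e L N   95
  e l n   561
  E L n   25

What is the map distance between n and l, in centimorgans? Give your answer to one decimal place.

The two rarest classes, e l N and E L n, are the double crossovers. Comparing them with the parentals, only the n allele has switched, so n is the middle locus and the order is l – n – e.
Crossovers in the l–n interval produce the single-crossover classes e L n and E l N (154 + 132 = 286) plus the double crossovers (45).
RF(l–n) = (286 + 45) / 1500 = 331/1500 = 0.2207 → 22.1 centimorgans.

22.1 centimorgans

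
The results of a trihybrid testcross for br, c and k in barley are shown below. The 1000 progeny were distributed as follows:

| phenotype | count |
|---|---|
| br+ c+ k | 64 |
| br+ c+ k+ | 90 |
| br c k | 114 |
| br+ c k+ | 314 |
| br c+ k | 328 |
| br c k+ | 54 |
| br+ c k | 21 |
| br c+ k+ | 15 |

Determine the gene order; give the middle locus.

k

The two most frequent reciprocal classes, br c+ k and br+ c k+, are the parental types, so the F1 was br c+ k / br+ c k+.
The two rarest classes, br c+ k+ and br+ c k, are the double crossovers. Comparing them with the parentals, only the k allele has switched, so k is the middle locus and the order is c – k – br.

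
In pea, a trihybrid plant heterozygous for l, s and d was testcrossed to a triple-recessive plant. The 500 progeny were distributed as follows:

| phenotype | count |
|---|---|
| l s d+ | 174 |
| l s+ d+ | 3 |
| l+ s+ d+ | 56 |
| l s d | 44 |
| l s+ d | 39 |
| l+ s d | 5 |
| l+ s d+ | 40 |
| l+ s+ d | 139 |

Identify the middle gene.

s

The two most frequent reciprocal classes, l+ s+ d and l s d+, are the parental types, so the F1 was l+ s+ d / l s d+.
The two rarest classes, l+ s d and l s+ d+, are the double crossovers. Comparing them with the parentals, only the s allele has switched, so s is the middle locus and the order is l – s – d.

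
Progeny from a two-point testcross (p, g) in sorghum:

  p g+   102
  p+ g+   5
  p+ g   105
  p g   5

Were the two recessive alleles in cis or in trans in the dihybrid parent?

trans

The two most frequent classes are p+ g (105) and p g+ (102); these are the parental (non-recombinant) types.
So the F1 carried p+ g on one chromosome and p g+ on the other — the recessive alleles are on opposite chromosomes (trans / repulsion).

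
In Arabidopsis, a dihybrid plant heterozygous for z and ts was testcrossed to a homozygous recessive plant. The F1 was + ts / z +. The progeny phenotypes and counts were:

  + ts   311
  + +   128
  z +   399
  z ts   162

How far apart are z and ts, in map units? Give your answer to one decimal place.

The recombinant classes are + + and z ts: 128 + 162 = 290.
Recombination frequency = 290/1000 = 0.2900 ≈ 29.0%, i.e. 29.0 map units.

29.0 map units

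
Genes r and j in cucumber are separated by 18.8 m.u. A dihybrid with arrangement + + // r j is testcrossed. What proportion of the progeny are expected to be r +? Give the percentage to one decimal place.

9.4%

A map distance of 18.8 m.u. corresponds to a recombination frequency of 0.188.
The F1 is + + / r j, so r + is a recombinant gamete class with expected frequency r/2 = 0.188/2 = 0.0940.
That is 0.0940 = 9.4% of the progeny.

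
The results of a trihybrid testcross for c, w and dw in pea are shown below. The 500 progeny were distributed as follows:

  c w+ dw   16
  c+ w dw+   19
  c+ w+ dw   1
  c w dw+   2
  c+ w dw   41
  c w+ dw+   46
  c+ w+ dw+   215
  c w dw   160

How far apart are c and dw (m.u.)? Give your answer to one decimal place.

The two most frequent reciprocal classes, c+ w+ dw+ and c w dw, are the parental types, so the F1 was c+ w+ dw+ / c w dw.
The two rarest classes, c+ w+ dw and c w dw+, are the double crossovers. Comparing them with the parentals, only the dw allele has switched, so dw is the middle locus and the order is w – dw – c.
Crossovers in the dw–c interval produce the single-crossover classes c w+ dw+ and c+ w dw (46 + 41 = 87) plus the double crossovers (3).
RF(dw–c) = (87 + 3) / 500 = 90/500 = 0.1800 → 18.0 m.u.

18.0 m.u.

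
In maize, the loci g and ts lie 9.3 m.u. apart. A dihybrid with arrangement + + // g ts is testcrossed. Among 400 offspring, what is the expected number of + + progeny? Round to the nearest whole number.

A map distance of 9.3 m.u. corresponds to a recombination frequency of 0.093.
The F1 is + + / g ts, so + + is a parental gamete class with expected frequency (1 − r)/2 = 0.907/2 = 0.4535.
Expected number = 0.4535 × 400 = 181.40 ≈ 181.

181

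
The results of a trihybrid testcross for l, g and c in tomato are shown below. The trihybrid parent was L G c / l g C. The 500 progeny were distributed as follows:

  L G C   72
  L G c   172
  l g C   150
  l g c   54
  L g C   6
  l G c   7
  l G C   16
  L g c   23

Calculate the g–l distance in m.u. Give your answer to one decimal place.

10.4 m.u.

The two rarest classes, l G c and L g C, are the double crossovers. Comparing them with the parentals, only the l allele has switched, so l is the middle locus and the order is c – l – g.
Crossovers in the l–g interval produce the single-crossover classes L g c and l G C (23 + 16 = 39) plus the double crossovers (13).
RF(l–g) = (39 + 13) / 500 = 52/500 = 0.1040 → 10.4 m.u.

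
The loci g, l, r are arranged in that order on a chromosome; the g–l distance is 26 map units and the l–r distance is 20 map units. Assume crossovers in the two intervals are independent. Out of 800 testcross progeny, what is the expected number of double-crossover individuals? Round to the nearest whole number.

Map distances give recombination frequencies of 0.260 and 0.200 for the two intervals.
With no interference, expected double-crossover frequency = 0.260 × 0.200 = 0.05200.
Expected number = 0.05200 × 800 = 41.60 ≈ 42.

42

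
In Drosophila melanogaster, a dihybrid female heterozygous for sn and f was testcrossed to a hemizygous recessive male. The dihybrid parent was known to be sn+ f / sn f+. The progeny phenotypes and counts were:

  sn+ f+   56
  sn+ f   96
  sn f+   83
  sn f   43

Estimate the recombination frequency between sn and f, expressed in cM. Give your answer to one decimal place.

35.6 cM

The recombinant classes are sn+ f+ and sn f: 56 + 43 = 99.
Recombination frequency = 99/278 = 0.3561 ≈ 35.6%, i.e. 35.6 cM.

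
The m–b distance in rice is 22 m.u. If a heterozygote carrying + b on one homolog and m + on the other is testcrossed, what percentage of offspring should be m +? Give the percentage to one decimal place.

39.0%

A map distance of 22 m.u. corresponds to a recombination frequency of 0.220.
The F1 is + b / m +, so m + is a parental gamete class with expected frequency (1 − r)/2 = 0.780/2 = 0.3900.
That is 0.3900 = 39.0% of the progeny.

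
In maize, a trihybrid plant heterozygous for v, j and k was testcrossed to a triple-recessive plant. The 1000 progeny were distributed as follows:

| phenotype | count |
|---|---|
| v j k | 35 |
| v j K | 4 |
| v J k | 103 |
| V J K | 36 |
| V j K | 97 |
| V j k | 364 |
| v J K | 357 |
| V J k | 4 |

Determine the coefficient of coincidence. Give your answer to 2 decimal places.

0.49

The two most frequent reciprocal classes, V j k and v J K, are the parental types, so the F1 was V j k / v J K.
The two rarest classes, V J k and v j K, are the double crossovers. Comparing them with the parentals, only the j allele has switched, so j is the middle locus and the order is k – j – v.
k–j: (200 + 8)/1000 = 0.2080; j–v: (71 + 8)/1000 = 0.0790.
Expected DCO frequency = 0.2080 × 0.0790 ≈ 0.01643; observed = 8/1000 ≈ 0.00800.
Coefficient of coincidence = 0.00800/0.01643 ≈ 0.49.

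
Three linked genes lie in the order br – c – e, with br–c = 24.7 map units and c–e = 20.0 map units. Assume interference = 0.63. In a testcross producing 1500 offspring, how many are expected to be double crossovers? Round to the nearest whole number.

Map distances give recombination frequencies of 0.247 and 0.200 for the two intervals.
With interference 0.63 (so coincidence = 0.37), expected double-crossover frequency = 0.247 × 0.200 × 0.37 = 0.01828.
Expected number = 0.01828 × 1500 = 27.42 ≈ 27.

27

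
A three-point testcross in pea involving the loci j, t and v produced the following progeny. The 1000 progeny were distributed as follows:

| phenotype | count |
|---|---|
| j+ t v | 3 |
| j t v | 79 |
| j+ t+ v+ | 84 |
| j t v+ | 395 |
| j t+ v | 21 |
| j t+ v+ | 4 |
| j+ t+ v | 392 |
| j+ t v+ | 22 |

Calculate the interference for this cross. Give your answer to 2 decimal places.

0.18

The two most frequent reciprocal classes, j+ t+ v and j t v+, are the parental types, so the F1 was j+ t+ v / j t v+.
The two rarest classes, j+ t v and j t+ v+, are the double crossovers. Comparing them with the parentals, only the t allele has switched, so t is the middle locus and the order is v – t – j.
v–t: (163 + 7)/1000 = 0.1700; t–j: (43 + 7)/1000 = 0.0500.
Expected DCO frequency = 0.1700 × 0.0500 ≈ 0.00850; observed = 7/1000 ≈ 0.00700.
Coefficient of coincidence = 0.00700/0.00850 ≈ 0.82; interference = 1 − 0.82 = 0.18.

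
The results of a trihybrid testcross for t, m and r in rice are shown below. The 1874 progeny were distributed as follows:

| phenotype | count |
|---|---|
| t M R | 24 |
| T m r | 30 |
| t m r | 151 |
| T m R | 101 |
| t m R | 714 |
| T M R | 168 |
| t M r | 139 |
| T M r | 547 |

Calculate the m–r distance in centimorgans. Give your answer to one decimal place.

19.9 centimorgans

The two most frequent reciprocal classes, t m R and T M r, are the parental types, so the F1 was t m R / T M r.
The two rarest classes, t M R and T m r, are the double crossovers. Comparing them with the parentals, only the m allele has switched, so m is the middle locus and the order is r – m – t.
Crossovers in the r–m interval produce the single-crossover classes t m r and T M R (151 + 168 = 319) plus the double crossovers (54).
RF(r–m) = (319 + 54) / 1874 = 373/1874 = 0.1990 → 19.9 centimorgans.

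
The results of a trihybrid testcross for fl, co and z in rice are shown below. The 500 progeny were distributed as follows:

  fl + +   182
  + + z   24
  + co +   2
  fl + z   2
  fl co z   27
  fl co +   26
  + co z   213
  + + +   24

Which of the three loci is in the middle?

z

The two most frequent reciprocal classes, fl + + and + co z, are the parental types, so the F1 was fl + + / + co z.
The two rarest classes, fl + z and + co +, are the double crossovers. Comparing them with the parentals, only the z allele has switched, so z is the middle locus and the order is fl – z – co.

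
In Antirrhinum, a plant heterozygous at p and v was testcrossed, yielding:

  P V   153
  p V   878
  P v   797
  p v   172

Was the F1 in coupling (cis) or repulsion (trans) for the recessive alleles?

The two most frequent classes are P v (797) and p V (878); these are the parental (non-recombinant) types.
So the F1 carried P v on one chromosome and p V on the other — the recessive alleles are on opposite chromosomes (trans / repulsion).

trans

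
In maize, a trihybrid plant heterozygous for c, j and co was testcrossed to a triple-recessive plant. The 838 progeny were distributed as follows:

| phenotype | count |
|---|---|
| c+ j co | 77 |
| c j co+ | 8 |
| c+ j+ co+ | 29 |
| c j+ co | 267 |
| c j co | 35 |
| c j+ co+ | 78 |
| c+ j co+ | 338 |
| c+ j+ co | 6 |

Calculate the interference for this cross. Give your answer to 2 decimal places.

The two most frequent reciprocal classes, c j+ co and c+ j co+, are the parental types, so the F1 was c j+ co / c+ j co+.
The two rarest classes, c+ j+ co and c j co+, are the double crossovers. Comparing them with the parentals, only the c allele has switched, so c is the middle locus and the order is j – c – co.
j–c: (64 + 14)/838 = 0.0931; c–co: (155 + 14)/838 = 0.2017.
Expected DCO frequency = 0.0931 × 0.2017 ≈ 0.01878; observed = 14/838 ≈ 0.01671.
Coefficient of coincidence = 0.01671/0.01878 ≈ 0.89; interference = 1 − 0.89 = 0.11.

0.11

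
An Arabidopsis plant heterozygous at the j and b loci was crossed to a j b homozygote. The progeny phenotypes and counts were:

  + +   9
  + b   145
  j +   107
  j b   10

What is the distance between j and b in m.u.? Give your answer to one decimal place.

7.0 m.u.

The two most frequent classes, + b (145) and j + (107), are the parental types, so the F1 was + b / j +.
The recombinant classes are + + and j b: 9 + 10 = 19.
Recombination frequency = 19/271 = 0.0701 ≈ 7.0%, i.e. 7.0 m.u.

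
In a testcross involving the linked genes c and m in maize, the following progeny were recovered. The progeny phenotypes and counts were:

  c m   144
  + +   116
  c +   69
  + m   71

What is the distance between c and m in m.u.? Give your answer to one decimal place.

The two most frequent classes, + + (116) and c m (144), are the parental types, so the F1 was + + / c m.
The recombinant classes are + m and c +: 71 + 69 = 140.
Recombination frequency = 140/400 = 0.3500 ≈ 35.0%, i.e. 35.0 m.u.

35.0 m.u.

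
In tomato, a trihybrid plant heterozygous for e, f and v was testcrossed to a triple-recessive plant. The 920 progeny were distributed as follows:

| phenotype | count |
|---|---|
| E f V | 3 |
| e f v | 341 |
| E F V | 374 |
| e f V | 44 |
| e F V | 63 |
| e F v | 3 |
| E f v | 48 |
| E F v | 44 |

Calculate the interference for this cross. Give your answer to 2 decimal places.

0.50

The two most frequent reciprocal classes, E F V and e f v, are the parental types, so the F1 was E F V / e f v.
The two rarest classes, E f V and e F v, are the double crossovers. Comparing them with the parentals, only the f allele has switched, so f is the middle locus and the order is v – f – e.
v–f: (88 + 6)/920 = 0.1022; f–e: (111 + 6)/920 = 0.1272.
Expected DCO frequency = 0.1022 × 0.1272 ≈ 0.01300; observed = 6/920 ≈ 0.00652.
Coefficient of coincidence = 0.00652/0.01300 ≈ 0.50; interference = 1 − 0.50 = 0.50.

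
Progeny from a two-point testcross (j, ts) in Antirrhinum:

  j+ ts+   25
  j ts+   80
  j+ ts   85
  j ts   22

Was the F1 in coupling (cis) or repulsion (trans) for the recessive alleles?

The two most frequent classes are j+ ts (85) and j ts+ (80); these are the parental (non-recombinant) types.
So the F1 carried j+ ts on one chromosome and j ts+ on the other — the recessive alleles are on opposite chromosomes (trans / repulsion).

trans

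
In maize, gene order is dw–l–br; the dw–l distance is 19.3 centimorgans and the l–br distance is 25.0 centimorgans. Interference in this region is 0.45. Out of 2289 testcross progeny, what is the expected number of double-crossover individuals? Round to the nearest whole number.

Map distances give recombination frequencies of 0.193 and 0.250 for the two intervals.
With interference 0.45 (so coincidence = 0.55), expected double-crossover frequency = 0.193 × 0.250 × 0.55 = 0.02654.
Expected number = 0.02654 × 2289 = 60.74 ≈ 61.

61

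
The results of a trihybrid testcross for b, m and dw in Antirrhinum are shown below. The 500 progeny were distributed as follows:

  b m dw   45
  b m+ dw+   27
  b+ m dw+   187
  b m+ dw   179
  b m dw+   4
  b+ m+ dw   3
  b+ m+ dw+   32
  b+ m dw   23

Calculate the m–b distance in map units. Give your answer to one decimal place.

The two most frequent reciprocal classes, b m+ dw and b+ m dw+, are the parental types, so the F1 was b m+ dw / b+ m dw+.
The two rarest classes, b+ m+ dw and b m dw+, are the double crossovers. Comparing them with the parentals, only the b allele has switched, so b is the middle locus and the order is dw – b – m.
Crossovers in the b–m interval produce the single-crossover classes b m dw and b+ m+ dw+ (45 + 32 = 77) plus the double crossovers (7).
RF(b–m) = (77 + 7) / 500 = 84/500 = 0.1680 → 16.8 map units.

16.8 map units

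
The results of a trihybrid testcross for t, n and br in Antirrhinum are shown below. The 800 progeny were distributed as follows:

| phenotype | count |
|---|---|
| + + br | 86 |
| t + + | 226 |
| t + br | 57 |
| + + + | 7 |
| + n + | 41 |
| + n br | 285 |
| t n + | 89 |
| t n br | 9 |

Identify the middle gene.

The two most frequent reciprocal classes, t + + and + n br, are the parental types, so the F1 was t + + / + n br.
The two rarest classes, + + + and t n br, are the double crossovers. Comparing them with the parentals, only the t allele has switched, so t is the middle locus and the order is n – t – br.

t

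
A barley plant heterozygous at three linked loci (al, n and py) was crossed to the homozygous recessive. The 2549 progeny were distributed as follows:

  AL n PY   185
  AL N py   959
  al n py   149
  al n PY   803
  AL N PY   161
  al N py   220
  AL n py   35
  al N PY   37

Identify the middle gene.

The two most frequent reciprocal classes, al n PY and AL N py, are the parental types, so the F1 was al n PY / AL N py.
The two rarest classes, al N PY and AL n py, are the double crossovers. Comparing them with the parentals, only the n allele has switched, so n is the middle locus and the order is py – n – al.

n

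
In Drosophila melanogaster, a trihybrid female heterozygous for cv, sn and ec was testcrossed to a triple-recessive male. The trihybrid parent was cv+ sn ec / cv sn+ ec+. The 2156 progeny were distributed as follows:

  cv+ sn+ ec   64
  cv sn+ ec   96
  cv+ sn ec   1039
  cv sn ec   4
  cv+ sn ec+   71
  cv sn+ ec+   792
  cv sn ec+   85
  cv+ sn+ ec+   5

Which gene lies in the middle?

cv

The two rarest classes, cv sn ec and cv+ sn+ ec+, are the double crossovers. Comparing them with the parentals, only the cv allele has switched, so cv is the middle locus and the order is ec – cv – sn.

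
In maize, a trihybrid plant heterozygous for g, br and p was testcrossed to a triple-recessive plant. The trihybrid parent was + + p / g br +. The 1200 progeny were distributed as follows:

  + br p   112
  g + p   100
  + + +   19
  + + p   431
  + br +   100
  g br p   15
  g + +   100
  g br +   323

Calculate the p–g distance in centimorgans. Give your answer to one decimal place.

The two rarest classes, + + + and g br p, are the double crossovers. Comparing them with the parentals, only the p allele has switched, so p is the middle locus and the order is g – p – br.
Crossovers in the g–p interval produce the single-crossover classes g + p and + br + (100 + 100 = 200) plus the double crossovers (34).
RF(g–p) = (200 + 34) / 1200 = 234/1200 = 0.1950 → 19.5 centimorgans.

19.5 centimorgans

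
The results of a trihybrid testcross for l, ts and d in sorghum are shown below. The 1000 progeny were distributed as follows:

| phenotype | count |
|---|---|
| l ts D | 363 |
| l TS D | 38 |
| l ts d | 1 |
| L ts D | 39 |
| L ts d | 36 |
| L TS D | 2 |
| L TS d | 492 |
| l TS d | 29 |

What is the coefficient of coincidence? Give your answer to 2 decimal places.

The two most frequent reciprocal classes, L TS d and l ts D, are the parental types, so the F1 was L TS d / l ts D.
The two rarest classes, L TS D and l ts d, are the double crossovers. Comparing them with the parentals, only the d allele has switched, so d is the middle locus and the order is l – d – ts.
l–d: (68 + 3)/1000 = 0.0710; d–ts: (74 + 3)/1000 = 0.0770.
Expected DCO frequency = 0.0710 × 0.0770 ≈ 0.00547; observed = 3/1000 ≈ 0.00300.
Coefficient of coincidence = 0.00300/0.00547 ≈ 0.55.

0.55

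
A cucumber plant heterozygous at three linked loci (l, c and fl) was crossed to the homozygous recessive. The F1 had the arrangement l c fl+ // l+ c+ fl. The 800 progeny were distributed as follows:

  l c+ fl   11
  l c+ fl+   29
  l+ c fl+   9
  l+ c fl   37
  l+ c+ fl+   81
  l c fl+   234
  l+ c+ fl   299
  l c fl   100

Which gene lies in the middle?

The two rarest classes, l+ c fl+ and l c+ fl, are the double crossovers. Comparing them with the parentals, only the l allele has switched, so l is the middle locus and the order is fl – l – c.

l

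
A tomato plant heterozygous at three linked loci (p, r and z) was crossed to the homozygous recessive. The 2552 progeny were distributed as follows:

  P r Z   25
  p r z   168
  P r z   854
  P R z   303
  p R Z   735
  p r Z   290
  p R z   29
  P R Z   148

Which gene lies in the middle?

The two most frequent reciprocal classes, P r z and p R Z, are the parental types, so the F1 was P r z / p R Z.
The two rarest classes, P r Z and p R z, are the double crossovers. Comparing them with the parentals, only the z allele has switched, so z is the middle locus and the order is p – z – r.

z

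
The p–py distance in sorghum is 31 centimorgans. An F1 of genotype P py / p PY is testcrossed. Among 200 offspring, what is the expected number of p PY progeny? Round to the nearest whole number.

A map distance of 31 centimorgans corresponds to a recombination frequency of 0.310.
The F1 is P py / p PY, so p PY is a parental gamete class with expected frequency (1 − r)/2 = 0.690/2 = 0.3450.
Expected number = 0.3450 × 200 = 69.00 ≈ 69.

69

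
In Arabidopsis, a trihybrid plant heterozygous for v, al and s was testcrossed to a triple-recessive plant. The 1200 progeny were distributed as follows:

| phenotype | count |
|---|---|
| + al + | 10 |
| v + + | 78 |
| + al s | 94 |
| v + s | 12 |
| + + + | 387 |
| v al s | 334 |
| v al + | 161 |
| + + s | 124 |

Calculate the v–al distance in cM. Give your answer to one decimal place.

The two most frequent reciprocal classes, + + + and v al s, are the parental types, so the F1 was + + + / v al s.
The two rarest classes, + al + and v + s, are the double crossovers. Comparing them with the parentals, only the al allele has switched, so al is the middle locus and the order is s – al – v.
Crossovers in the al–v interval produce the single-crossover classes v + + and + al s (78 + 94 = 172) plus the double crossovers (22).
RF(al–v) = (172 + 22) / 1200 = 194/1200 = 0.1617 → 16.2 cM.

16.2 cM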